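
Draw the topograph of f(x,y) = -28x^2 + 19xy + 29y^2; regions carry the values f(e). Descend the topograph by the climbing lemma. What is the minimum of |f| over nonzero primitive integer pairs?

river: ρ → (29,39,-18)
river: ρ → (-18,33,35)
river: ρ → (35,37,-16)
river: ρ → (-16,59,2)
river: ρ → (2,57,-45)
river: ρ → (-45,33,14)
river: ρ → (14,51,-18)
river: ρ → (-18,57,5)
river: ρ → (5,53,-40)
river: ρ → (-40,27,18)
river: ρ → (18,45,-22)
river: ρ → (-22,43,20)
river: ρ → (20,37,-28)
river: ρ → (-28,19,29)
closes: descent 0, river 14
min |a| on river = 2

2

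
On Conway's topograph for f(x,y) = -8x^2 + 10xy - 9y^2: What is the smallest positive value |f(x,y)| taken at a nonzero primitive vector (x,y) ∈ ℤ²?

translate: b→6 (≡-10 mod 16), so (8,-10,9)→(8,6,7)
flip: (8,6,7)→(7,-6,8)
reduced (well bottom): (7,-6,8) with a≤c, −a<b≤a
well minimum |f| = |-7| = 7 (negative-definite)

7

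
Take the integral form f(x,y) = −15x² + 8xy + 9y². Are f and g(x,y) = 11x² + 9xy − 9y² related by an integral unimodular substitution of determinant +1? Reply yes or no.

D₁ = 604, D₂ = 477
discriminants differ ⇒ not SL₂(ℤ)-equivalent

no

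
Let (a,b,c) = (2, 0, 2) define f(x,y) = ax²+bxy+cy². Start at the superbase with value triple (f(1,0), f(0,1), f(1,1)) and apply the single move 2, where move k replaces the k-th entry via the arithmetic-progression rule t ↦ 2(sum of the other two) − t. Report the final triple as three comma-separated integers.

start (2,2,4) = (f(1,0),f(0,1),f(1,1))
replace slot 2: 2·(2+4) − 2 = 10 → (2,10,4)

2,10,4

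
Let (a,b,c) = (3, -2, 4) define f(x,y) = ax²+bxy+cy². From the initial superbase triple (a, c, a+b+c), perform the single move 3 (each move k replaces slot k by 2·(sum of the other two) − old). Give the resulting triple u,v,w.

start (3,4,5) = (f(1,0),f(0,1),f(1,1))
replace slot 3: 2·(3+4) − 5 = 9 → (3,4,9)

3,4,9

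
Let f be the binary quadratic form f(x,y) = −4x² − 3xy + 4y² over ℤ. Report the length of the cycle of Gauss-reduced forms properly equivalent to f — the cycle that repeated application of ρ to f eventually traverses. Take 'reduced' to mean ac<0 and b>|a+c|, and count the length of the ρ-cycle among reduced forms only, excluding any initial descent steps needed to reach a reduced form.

D = 73, ⌊√D⌋ = 8
descent: ρ → (4,3,-4)  [lands on river]
river: ρ → (-4,5,3)
river: ρ → (3,7,-2)
river: ρ → (-2,5,6)
river: ρ → (6,7,-1)
river: ρ → (-1,7,6)
river: ρ → (6,5,-2)
river: ρ → (-2,7,3)
river: ρ → (3,5,-4)
river: ρ → (-4,3,4)
river: ρ → (4,5,-3)
river: ρ → (-3,7,2)
river: ρ → (2,5,-6)
river: ρ → (-6,7,1)
river: ρ → (1,7,-6)
river: ρ → (-6,5,2)
river: ρ → (2,7,-3)
river: ρ → (-3,5,4)
ρ-cycle length = 18 (tail of 1 descent step not counted)

18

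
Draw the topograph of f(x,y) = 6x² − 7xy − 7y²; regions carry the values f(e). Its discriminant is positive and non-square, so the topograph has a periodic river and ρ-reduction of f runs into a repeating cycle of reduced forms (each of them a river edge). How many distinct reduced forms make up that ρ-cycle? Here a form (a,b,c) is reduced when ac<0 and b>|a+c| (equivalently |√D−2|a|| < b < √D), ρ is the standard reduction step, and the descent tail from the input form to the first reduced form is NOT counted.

D = 217, ⌊√D⌋ = 14
descent: ρ → (-7,7,6)  [lands on river]
river: ρ → (6,5,-8)
river: ρ → (-8,11,3)
river: ρ → (3,13,-4)
river: ρ → (-4,11,6)
river: ρ → (6,13,-2)
river: ρ → (-2,11,12)
river: ρ → (12,13,-1)
river: ρ → (-1,13,12)
river: ρ → (12,11,-2)
river: ρ → (-2,13,6)
river: ρ → (6,11,-4)
river: ρ → (-4,13,3)
river: ρ → (3,11,-8)
river: ρ → (-8,5,6)
river: ρ → (6,7,-7)
ρ-cycle length = 16 (tail of 1 descent step not counted)

16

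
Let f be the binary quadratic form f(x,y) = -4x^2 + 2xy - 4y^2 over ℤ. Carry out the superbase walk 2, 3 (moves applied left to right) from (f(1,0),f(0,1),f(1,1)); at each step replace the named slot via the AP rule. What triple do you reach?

start (-4,-4,-6) = (f(1,0),f(0,1),f(1,1))
replace slot 2: 2·((-4)+(-6)) − (-4) = -16 → (-4,-16,-6)
replace slot 3: 2·((-4)+(-16)) − (-6) = -34 → (-4,-16,-34)

-4,-16,-34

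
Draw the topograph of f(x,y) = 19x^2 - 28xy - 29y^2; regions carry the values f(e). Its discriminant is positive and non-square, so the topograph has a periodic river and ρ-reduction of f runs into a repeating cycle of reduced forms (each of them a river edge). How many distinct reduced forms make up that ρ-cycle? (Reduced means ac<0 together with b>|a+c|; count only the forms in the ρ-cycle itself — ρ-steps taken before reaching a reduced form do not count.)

D = 2988, ⌊√D⌋ = 54
descent: ρ → (-29,28,19)  [lands on river]
river: ρ → (19,48,-9)
river: ρ → (-9,42,34)
river: ρ → (34,26,-17)
river: ρ → (-17,42,18)
river: ρ → (18,30,-29)
ρ-cycle length = 6 (tail of 1 descent step not counted)

6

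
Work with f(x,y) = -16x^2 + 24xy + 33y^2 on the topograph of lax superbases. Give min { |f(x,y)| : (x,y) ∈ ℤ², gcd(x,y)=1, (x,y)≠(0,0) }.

river: ρ → (33,42,-7)
river: ρ → (-7,42,33)
river: ρ → (33,24,-16)
river: ρ → (-16,40,17)
river: ρ → (17,28,-28)
river: ρ → (-28,28,17)
river: ρ → (17,40,-16)
river: ρ → (-16,24,33)
closes: descent 0, river 8
min |a| on river = 7

7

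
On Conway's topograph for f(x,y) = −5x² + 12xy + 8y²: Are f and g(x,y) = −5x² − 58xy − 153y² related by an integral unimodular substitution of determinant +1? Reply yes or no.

D₁ = 304, D₂ = 304
river cycle of f (length 12): (8, 4, -9), (-9, 14, 3), (3, 16, -4), (-4, 16, 3), (3, 14, -9), (-9, 4, 8), (8, 12, -5), (-5, 8, 12), (12, 16, -1), (-1, 16, 12), … (2 more)
river cycle of g (length 12): (-5, 12, 8), (8, 4, -9), (-9, 14, 3), (3, 16, -4), (-4, 16, 3), (3, 14, -9), (-9, 4, 8), (8, 12, -5), (-5, 8, 12), (12, 16, -1), … (2 more)
cycles coincide ⇒ equivalent

yes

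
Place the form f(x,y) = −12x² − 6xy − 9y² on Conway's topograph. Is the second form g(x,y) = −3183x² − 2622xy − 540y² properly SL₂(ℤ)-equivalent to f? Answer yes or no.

D₁ = -396, D₂ = -396
f is negative-definite; reduce −f:
−f: flip: (12,6,9)→(9,-6,12)
−f: reduced (well bottom): (9,-6,12) with a≤c, −a<b≤a
flip sign back: reduced form of f is (-9,6,-12)
g is negative-definite; reduce −g:
−g: flip: (3183,2622,540)→(540,-2622,3183)
−g: translate: b→-462 (≡-2622 mod 1080), so (540,-2622,3183)→(540,-462,99)
−g: flip: (540,-462,99)→(99,462,540)
−g: translate: b→66 (≡462 mod 198), so (99,462,540)→(99,66,12)
−g: flip: (99,66,12)→(12,-66,99)
−g: translate: b→6 (≡-66 mod 24), so (12,-66,99)→(12,6,9)
−g: flip: (12,6,9)→(9,-6,12)
−g: reduced (well bottom): (9,-6,12) with a≤c, −a<b≤a
flip sign back: reduced form of g is (-9,6,-12)
reduced forms (-9, 6, -12) vs (-9, 6, -12) ⇒ equivalent

yes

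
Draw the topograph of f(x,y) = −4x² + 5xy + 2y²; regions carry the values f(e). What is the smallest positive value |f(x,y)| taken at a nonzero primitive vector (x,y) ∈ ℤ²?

river: ρ → (2,7,-1)
river: ρ → (-1,7,2)
river: ρ → (2,5,-4)
river: ρ → (-4,3,3)
river: ρ → (3,3,-4)
river: ρ → (-4,5,2)
closes: descent 0, river 6
min |a| on river = 1

1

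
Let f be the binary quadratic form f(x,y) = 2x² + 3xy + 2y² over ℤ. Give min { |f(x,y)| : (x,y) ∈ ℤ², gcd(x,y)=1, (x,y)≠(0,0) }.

translate: b→-1 (≡3 mod 4), so (2,3,2)→(2,-1,1)
flip: (2,-1,1)→(1,1,2)
reduced (well bottom): (1,1,2) with a≤c, −a<b≤a
well minimum = a = 1

1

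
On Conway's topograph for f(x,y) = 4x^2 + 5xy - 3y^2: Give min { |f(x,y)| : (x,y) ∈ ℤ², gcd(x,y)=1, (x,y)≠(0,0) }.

river: ρ → (-3,7,2)
river: ρ → (2,5,-6)
river: ρ → (-6,7,1)
river: ρ → (1,7,-6)
river: ρ → (-6,5,2)
river: ρ → (2,7,-3)
river: ρ → (-3,5,4)
river: ρ → (4,3,-4)
river: ρ → (-4,5,3)
river: ρ → (3,7,-2)
river: ρ → (-2,5,6)
river: ρ → (6,7,-1)
river: ρ → (-1,7,6)
river: ρ → (6,5,-2)
river: ρ → (-2,7,3)
river: ρ → (3,5,-4)
river: ρ → (-4,3,4)
river: ρ → (4,5,-3)
closes: descent 0, river 18
min |a| on river = 1

1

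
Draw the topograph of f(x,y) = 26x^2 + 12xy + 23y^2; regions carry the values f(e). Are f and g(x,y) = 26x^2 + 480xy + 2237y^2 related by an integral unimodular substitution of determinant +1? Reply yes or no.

D₁ = -2248, D₂ = -2248
f: flip: (26,12,23)→(23,-12,26)
f: reduced (well bottom): (23,-12,26) with a≤c, −a<b≤a
g: translate: b→12 (≡480 mod 52), so (26,480,2237)→(26,12,23)
g: flip: (26,12,23)→(23,-12,26)
g: reduced (well bottom): (23,-12,26) with a≤c, −a<b≤a
reduced forms (23, -12, 26) vs (23, -12, 26) ⇒ equivalent

yes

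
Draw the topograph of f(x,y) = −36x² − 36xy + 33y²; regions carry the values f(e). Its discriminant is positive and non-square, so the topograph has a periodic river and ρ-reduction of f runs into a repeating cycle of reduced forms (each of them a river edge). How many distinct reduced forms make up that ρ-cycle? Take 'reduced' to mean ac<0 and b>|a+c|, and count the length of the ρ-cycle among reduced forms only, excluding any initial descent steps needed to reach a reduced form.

D = 6048, ⌊√D⌋ = 77
descent: ρ → (33,36,-36)  [lands on river]
river: ρ → (-36,36,33)
river: ρ → (33,30,-39)
river: ρ → (-39,48,24)
river: ρ → (24,48,-39)
river: ρ → (-39,30,33)
ρ-cycle length = 6 (tail of 1 descent step not counted)

6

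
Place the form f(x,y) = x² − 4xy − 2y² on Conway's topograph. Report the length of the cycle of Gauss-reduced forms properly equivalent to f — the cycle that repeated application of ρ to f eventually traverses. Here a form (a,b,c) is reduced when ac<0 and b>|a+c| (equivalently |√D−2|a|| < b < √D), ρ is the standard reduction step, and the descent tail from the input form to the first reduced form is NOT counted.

D = 24, ⌊√D⌋ = 4
descent: ρ → (-2,4,1)  [lands on river]
river: ρ → (1,4,-2)
ρ-cycle length = 2 (tail of 1 descent step not counted)

2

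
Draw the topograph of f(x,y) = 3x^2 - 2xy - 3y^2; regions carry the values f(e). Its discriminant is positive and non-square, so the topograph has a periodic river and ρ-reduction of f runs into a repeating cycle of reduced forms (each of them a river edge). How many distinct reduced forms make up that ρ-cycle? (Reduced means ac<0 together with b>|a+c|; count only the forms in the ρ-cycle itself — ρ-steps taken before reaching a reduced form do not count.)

D = 40, ⌊√D⌋ = 6
descent: ρ → (-3,2,3)  [lands on river]
river: ρ → (3,4,-2)
river: ρ → (-2,4,3)
river: ρ → (3,2,-3)
river: ρ → (-3,4,2)
river: ρ → (2,4,-3)
ρ-cycle length = 6 (tail of 1 descent step not counted)

6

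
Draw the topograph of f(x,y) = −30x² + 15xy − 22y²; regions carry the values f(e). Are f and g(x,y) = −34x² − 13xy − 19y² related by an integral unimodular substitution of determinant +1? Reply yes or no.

D₁ = -2415, D₂ = -2415
f is negative-definite; reduce −f:
−f: flip: (30,-15,22)→(22,15,30)
−f: reduced (well bottom): (22,15,30) with a≤c, −a<b≤a
flip sign back: reduced form of f is (-22,-15,-30)
g is negative-definite; reduce −g:
−g: flip: (34,13,19)→(19,-13,34)
−g: reduced (well bottom): (19,-13,34) with a≤c, −a<b≤a
flip sign back: reduced form of g is (-19,13,-34)
reduced forms (-22, -15, -30) vs (-19, 13, -34) ⇒ inequivalent

no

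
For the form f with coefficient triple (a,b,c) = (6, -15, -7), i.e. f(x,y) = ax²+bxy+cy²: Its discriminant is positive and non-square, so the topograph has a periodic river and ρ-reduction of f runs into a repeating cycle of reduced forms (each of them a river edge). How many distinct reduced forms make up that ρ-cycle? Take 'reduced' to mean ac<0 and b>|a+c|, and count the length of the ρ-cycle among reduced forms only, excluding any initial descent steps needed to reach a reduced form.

D = 393, ⌊√D⌋ = 19
descent: ρ → (-7,15,6)  [lands on river]
river: ρ → (6,9,-13)
river: ρ → (-13,17,2)
river: ρ → (2,19,-4)
river: ρ → (-4,13,14)
river: ρ → (14,15,-3)
river: ρ → (-3,15,14)
river: ρ → (14,13,-4)
river: ρ → (-4,19,2)
river: ρ → (2,17,-13)
river: ρ → (-13,9,6)
river: ρ → (6,15,-7)
river: ρ → (-7,13,8)
river: ρ → (8,19,-1)
river: ρ → (-1,19,8)
river: ρ → (8,13,-7)
ρ-cycle length = 16 (tail of 1 descent step not counted)

16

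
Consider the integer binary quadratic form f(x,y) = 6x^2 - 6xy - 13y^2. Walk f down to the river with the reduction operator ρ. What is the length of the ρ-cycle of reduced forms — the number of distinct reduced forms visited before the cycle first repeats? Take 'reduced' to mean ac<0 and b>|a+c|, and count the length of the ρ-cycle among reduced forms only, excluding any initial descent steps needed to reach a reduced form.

D = 348, ⌊√D⌋ = 18
descent: ρ → (-13,6,6)
descent: ρ → (6,18,-1)  [lands on river]
river: ρ → (-1,18,6)
ρ-cycle length = 2 (tail of 2 descent steps not counted)

2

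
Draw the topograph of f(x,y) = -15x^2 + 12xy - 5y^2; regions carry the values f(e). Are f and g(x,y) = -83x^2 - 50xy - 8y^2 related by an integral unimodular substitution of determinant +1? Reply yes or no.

D₁ = -156, D₂ = -156
f is negative-definite; reduce −f:
−f: flip: (15,-12,5)→(5,12,15)
−f: translate: b→2 (≡12 mod 10), so (5,12,15)→(5,2,8)
−f: reduced (well bottom): (5,2,8) with a≤c, −a<b≤a
flip sign back: reduced form of f is (-5,-2,-8)
g is negative-definite; reduce −g:
−g: flip: (83,50,8)→(8,-50,83)
−g: translate: b→-2 (≡-50 mod 16), so (8,-50,83)→(8,-2,5)
−g: flip: (8,-2,5)→(5,2,8)
−g: reduced (well bottom): (5,2,8) with a≤c, −a<b≤a
flip sign back: reduced form of g is (-5,-2,-8)
reduced forms (-5, -2, -8) vs (-5, -2, -8) ⇒ equivalent

yes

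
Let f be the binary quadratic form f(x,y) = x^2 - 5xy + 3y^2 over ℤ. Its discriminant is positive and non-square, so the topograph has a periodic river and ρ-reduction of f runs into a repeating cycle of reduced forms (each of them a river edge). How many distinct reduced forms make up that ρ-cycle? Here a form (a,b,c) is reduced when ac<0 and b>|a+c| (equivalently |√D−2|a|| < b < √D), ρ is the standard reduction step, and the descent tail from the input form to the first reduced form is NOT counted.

D = 13, ⌊√D⌋ = 3
descent: ρ → (3,-1,-1)
descent: ρ → (-1,3,1)  [lands on river]
river: ρ → (1,3,-1)
ρ-cycle length = 2 (tail of 2 descent steps not counted)

2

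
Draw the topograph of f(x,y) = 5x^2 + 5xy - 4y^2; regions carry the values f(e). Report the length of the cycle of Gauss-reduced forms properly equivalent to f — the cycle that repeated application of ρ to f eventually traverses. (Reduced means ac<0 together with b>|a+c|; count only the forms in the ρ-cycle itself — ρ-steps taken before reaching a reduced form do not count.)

D = 105, ⌊√D⌋ = 10
river: ρ → (-4,3,6)
river: ρ → (6,9,-1)
river: ρ → (-1,9,6)
river: ρ → (6,3,-4)
river: ρ → (-4,5,5)
river: ρ → (5,5,-4)
ρ-cycle length = 6 (tail of 0 descent steps not counted)

6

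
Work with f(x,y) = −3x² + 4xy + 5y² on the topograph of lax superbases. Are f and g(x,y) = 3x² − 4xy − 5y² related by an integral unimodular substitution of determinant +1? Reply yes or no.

D₁ = 76, D₂ = 76
river cycle of f (length 6): (5, 6, -2), (-2, 6, 5), (5, 4, -3), (-3, 8, 1), (1, 8, -3), (-3, 4, 5)
river cycle of g (length 6): (-5, 4, 3), (3, 8, -1), (-1, 8, 3), (3, 4, -5), (-5, 6, 2), (2, 6, -5)
cycles differ ⇒ inequivalent

no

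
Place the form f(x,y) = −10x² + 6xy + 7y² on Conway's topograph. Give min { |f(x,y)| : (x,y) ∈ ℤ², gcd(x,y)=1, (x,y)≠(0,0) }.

river: ρ → (7,8,-9)
river: ρ → (-9,10,6)
river: ρ → (6,14,-5)
river: ρ → (-5,16,3)
river: ρ → (3,14,-10)
river: ρ → (-10,6,7)
closes: descent 0, river 6
min |a| on river = 3

3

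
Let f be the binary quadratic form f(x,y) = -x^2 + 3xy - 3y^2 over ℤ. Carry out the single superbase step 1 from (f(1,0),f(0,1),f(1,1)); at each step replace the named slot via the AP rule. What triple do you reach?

start (-1,-3,-1) = (f(1,0),f(0,1),f(1,1))
replace slot 1: 2·((-3)+(-1)) − (-1) = -7 → (-7,-3,-1)

-7,-3,-1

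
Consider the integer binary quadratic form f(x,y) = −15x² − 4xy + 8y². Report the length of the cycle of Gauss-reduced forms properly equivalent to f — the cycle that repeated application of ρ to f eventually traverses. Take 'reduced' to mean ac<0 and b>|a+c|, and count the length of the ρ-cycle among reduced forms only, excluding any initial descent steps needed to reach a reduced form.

D = 496, ⌊√D⌋ = 22
descent: ρ → (8,20,-3)  [lands on river]
river: ρ → (-3,22,1)
river: ρ → (1,22,-3)
river: ρ → (-3,20,8)
river: ρ → (8,12,-11)
river: ρ → (-11,10,9)
river: ρ → (9,8,-12)
river: ρ → (-12,16,5)
river: ρ → (5,14,-15)
river: ρ → (-15,16,4)
river: ρ → (4,16,-15)
river: ρ → (-15,14,5)
river: ρ → (5,16,-12)
river: ρ → (-12,8,9)
river: ρ → (9,10,-11)
river: ρ → (-11,12,8)
ρ-cycle length = 16 (tail of 1 descent step not counted)

16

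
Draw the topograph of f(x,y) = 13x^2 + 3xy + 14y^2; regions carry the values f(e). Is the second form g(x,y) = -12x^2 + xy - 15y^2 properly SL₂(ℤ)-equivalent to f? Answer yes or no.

D₁ = -719, D₂ = -719
f: reduced (well bottom): (13,3,14) with a≤c, −a<b≤a
g is negative-definite; reduce −g:
−g: reduced (well bottom): (12,-1,15) with a≤c, −a<b≤a
flip sign back: reduced form of g is (-12,1,-15)
reduced forms (13, 3, 14) vs (-12, 1, -15) ⇒ inequivalent

no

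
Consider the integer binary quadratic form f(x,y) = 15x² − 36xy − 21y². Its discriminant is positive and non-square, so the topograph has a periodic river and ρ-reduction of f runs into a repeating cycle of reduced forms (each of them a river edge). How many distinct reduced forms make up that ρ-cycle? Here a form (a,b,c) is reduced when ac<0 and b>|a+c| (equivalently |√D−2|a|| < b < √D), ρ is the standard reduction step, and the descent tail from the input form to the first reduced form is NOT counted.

D = 2556, ⌊√D⌋ = 50
descent: ρ → (-21,36,15)  [lands on river]
river: ρ → (15,24,-33)
river: ρ → (-33,42,6)
river: ρ → (6,42,-33)
river: ρ → (-33,24,15)
river: ρ → (15,36,-21)
river: ρ → (-21,48,3)
river: ρ → (3,48,-21)
ρ-cycle length = 8 (tail of 1 descent step not counted)

8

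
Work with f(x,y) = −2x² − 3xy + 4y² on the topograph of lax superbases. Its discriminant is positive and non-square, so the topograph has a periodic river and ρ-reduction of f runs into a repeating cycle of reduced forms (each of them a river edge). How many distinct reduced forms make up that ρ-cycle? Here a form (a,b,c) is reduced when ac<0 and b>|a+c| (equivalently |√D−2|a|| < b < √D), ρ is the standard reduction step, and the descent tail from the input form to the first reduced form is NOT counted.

D = 41, ⌊√D⌋ = 6
descent: ρ → (4,3,-2)  [lands on river]
river: ρ → (-2,5,2)
river: ρ → (2,3,-4)
river: ρ → (-4,5,1)
river: ρ → (1,5,-4)
river: ρ → (-4,3,2)
river: ρ → (2,5,-2)
river: ρ → (-2,3,4)
river: ρ → (4,5,-1)
river: ρ → (-1,5,4)
ρ-cycle length = 10 (tail of 1 descent step not counted)

10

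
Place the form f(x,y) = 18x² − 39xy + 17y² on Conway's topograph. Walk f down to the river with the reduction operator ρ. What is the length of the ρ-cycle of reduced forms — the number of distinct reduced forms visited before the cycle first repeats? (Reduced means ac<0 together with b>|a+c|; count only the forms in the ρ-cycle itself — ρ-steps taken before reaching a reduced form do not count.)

D = 297, ⌊√D⌋ = 17
descent: ρ → (17,5,-4)
descent: ρ → (-4,11,11)  [lands on river]
river: ρ → (11,11,-4)
river: ρ → (-4,13,8)
river: ρ → (8,3,-9)
river: ρ → (-9,15,2)
river: ρ → (2,17,-1)
river: ρ → (-1,17,2)
river: ρ → (2,15,-9)
river: ρ → (-9,3,8)
river: ρ → (8,13,-4)
ρ-cycle length = 10 (tail of 2 descent steps not counted)

10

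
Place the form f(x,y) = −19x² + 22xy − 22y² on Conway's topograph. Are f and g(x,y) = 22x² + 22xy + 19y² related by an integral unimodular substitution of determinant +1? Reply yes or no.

D₁ = -1188, D₂ = -1188
f is negative-definite; reduce −f:
−f: translate: b→16 (≡-22 mod 38), so (19,-22,22)→(19,16,19)
−f: reduced (well bottom): (19,16,19) with a≤c, −a<b≤a
flip sign back: reduced form of f is (-19,-16,-19)
g: flip: (22,22,19)→(19,-22,22)
g: translate: b→16 (≡-22 mod 38), so (19,-22,22)→(19,16,19)
g: reduced (well bottom): (19,16,19) with a≤c, −a<b≤a
reduced forms (-19, -16, -19) vs (19, 16, 19) ⇒ inequivalent

no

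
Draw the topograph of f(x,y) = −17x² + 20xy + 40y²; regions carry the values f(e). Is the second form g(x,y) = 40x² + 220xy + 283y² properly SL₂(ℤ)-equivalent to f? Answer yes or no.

D₁ = 3120, D₂ = 3120
river cycle of f (length 4): (-17, 54, 3), (3, 54, -17), (-17, 48, 12), (12, 48, -17)
river cycle of g (length 4): (-17, 54, 3), (3, 54, -17), (-17, 48, 12), (12, 48, -17)
cycles coincide ⇒ equivalent

yes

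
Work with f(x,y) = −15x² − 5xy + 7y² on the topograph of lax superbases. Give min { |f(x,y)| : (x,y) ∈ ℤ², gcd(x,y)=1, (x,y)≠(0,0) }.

descent: ρ → (7,19,-3)  [lands on river]
river: ρ → (-3,17,13)
river: ρ → (13,9,-7)
river: ρ → (-7,19,3)
river: ρ → (3,17,-13)
river: ρ → (-13,9,7)
closes: descent 1, river 6
min |a| on river = 3

3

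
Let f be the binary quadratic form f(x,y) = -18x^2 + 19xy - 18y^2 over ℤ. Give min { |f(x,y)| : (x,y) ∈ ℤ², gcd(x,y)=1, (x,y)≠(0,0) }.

translate: b→17 (≡-19 mod 36), so (18,-19,18)→(18,17,17)
flip: (18,17,17)→(17,-17,18)
translate: b→17 (≡-17 mod 34), so (17,-17,18)→(17,17,18)
reduced (well bottom): (17,17,18) with a≤c, −a<b≤a
well minimum |f| = |-17| = 17 (negative-definite)

17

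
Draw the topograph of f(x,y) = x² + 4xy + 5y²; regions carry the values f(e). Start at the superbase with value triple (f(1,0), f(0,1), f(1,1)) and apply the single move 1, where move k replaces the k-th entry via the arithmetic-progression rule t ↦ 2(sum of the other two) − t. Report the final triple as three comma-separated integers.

start (1,5,10) = (f(1,0),f(0,1),f(1,1))
replace slot 1: 2·(5+10) − 1 = 29 → (29,5,10)

29,5,10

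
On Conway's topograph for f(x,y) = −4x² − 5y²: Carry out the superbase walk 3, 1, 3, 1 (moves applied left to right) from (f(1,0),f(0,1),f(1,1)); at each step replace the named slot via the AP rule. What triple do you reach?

start (-4,-5,-9) = (f(1,0),f(0,1),f(1,1))
replace slot 3: 2·((-4)+(-5)) − (-9) = -9 → (-4,-5,-9)
replace slot 1: 2·((-5)+(-9)) − (-4) = -24 → (-24,-5,-9)
replace slot 3: 2·((-24)+(-5)) − (-9) = -49 → (-24,-5,-49)
replace slot 1: 2·((-5)+(-49)) − (-24) = -84 → (-84,-5,-49)

-84,-5,-49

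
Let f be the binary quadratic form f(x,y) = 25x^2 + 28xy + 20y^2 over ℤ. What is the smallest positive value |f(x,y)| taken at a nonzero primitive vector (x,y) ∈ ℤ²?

translate: b→-22 (≡28 mod 50), so (25,28,20)→(25,-22,17)
flip: (25,-22,17)→(17,22,25)
translate: b→-12 (≡22 mod 34), so (17,22,25)→(17,-12,20)
reduced (well bottom): (17,-12,20) with a≤c, −a<b≤a
well minimum = a = 17

17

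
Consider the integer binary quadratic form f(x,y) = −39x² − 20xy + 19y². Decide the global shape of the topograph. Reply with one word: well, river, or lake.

D = b²−4ac = (-20)² − 4·(-39)·19 = 3364
D = 58² is a perfect square ⇒ form factors over ℤ ⇒ lakes

lake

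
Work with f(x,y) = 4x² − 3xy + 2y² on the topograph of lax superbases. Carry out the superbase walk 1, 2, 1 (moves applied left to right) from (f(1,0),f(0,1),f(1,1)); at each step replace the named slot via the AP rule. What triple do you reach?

start (4,2,3) = (f(1,0),f(0,1),f(1,1))
replace slot 1: 2·(2+3) − 4 = 6 → (6,2,3)
replace slot 2: 2·(6+3) − 2 = 16 → (6,16,3)
replace slot 1: 2·(16+3) − 6 = 32 → (32,16,3)

32,16,3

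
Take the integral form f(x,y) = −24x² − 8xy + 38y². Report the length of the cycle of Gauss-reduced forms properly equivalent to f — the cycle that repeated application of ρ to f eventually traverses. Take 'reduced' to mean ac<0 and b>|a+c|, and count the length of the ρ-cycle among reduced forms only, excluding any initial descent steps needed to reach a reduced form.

D = 3712, ⌊√D⌋ = 60
descent: ρ → (38,8,-24)
descent: ρ → (-24,40,22)  [lands on river]
river: ρ → (22,48,-16)
river: ρ → (-16,48,22)
river: ρ → (22,40,-24)
river: ρ → (-24,56,6)
river: ρ → (6,52,-42)
river: ρ → (-42,32,16)
river: ρ → (16,32,-42)
river: ρ → (-42,52,6)
river: ρ → (6,56,-24)
ρ-cycle length = 10 (tail of 2 descent steps not counted)

10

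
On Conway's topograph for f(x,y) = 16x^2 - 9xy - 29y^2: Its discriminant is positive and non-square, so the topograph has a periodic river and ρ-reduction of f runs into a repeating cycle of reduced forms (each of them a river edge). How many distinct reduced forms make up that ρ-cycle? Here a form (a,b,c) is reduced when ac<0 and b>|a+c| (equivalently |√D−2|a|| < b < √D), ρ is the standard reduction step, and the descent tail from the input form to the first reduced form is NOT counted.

D = 1937, ⌊√D⌋ = 44
descent: ρ → (-29,9,16)
descent: ρ → (16,23,-22)  [lands on river]
river: ρ → (-22,21,17)
river: ρ → (17,13,-26)
river: ρ → (-26,39,4)
river: ρ → (4,41,-16)
river: ρ → (-16,23,22)
river: ρ → (22,21,-17)
river: ρ → (-17,13,26)
river: ρ → (26,39,-4)
river: ρ → (-4,41,16)
ρ-cycle length = 10 (tail of 2 descent steps not counted)

10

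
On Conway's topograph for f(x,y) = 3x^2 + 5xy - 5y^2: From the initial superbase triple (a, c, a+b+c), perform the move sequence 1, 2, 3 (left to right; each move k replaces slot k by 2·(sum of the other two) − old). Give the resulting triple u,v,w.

start (3,-5,3) = (f(1,0),f(0,1),f(1,1))
replace slot 1: 2·((-5)+3) − 3 = -7 → (-7,-5,3)
replace slot 2: 2·((-7)+3) − (-5) = -3 → (-7,-3,3)
replace slot 3: 2·((-7)+(-3)) − 3 = -23 → (-7,-3,-23)

-7,-3,-23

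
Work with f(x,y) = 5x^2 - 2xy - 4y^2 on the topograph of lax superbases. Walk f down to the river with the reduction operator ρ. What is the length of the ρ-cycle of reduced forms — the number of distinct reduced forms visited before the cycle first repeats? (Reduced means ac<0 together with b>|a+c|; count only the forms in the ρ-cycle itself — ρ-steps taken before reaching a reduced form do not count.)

D = 84, ⌊√D⌋ = 9
descent: ρ → (-4,2,5)  [lands on river]
river: ρ → (5,8,-1)
river: ρ → (-1,8,5)
river: ρ → (5,2,-4)
river: ρ → (-4,6,3)
river: ρ → (3,6,-4)
ρ-cycle length = 6 (tail of 1 descent step not counted)

6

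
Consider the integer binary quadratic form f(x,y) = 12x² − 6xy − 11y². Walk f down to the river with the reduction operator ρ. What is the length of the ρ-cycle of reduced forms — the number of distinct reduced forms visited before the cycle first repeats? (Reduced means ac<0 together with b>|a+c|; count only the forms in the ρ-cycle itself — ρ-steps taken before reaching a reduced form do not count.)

D = 564, ⌊√D⌋ = 23
descent: ρ → (-11,6,12)  [lands on river]
river: ρ → (12,18,-5)
river: ρ → (-5,22,4)
river: ρ → (4,18,-15)
river: ρ → (-15,12,7)
river: ρ → (7,16,-11)
ρ-cycle length = 6 (tail of 1 descent step not counted)

6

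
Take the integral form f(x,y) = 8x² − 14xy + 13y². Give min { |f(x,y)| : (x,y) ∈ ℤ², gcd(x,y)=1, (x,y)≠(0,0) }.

translate: b→2 (≡-14 mod 16), so (8,-14,13)→(8,2,7)
flip: (8,2,7)→(7,-2,8)
reduced (well bottom): (7,-2,8) with a≤c, −a<b≤a
well minimum = a = 7

7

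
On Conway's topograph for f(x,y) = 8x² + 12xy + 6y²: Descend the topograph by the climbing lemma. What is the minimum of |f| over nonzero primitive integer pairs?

translate: b→-4 (≡12 mod 16), so (8,12,6)→(8,-4,2)
flip: (8,-4,2)→(2,4,8)
translate: b→0 (≡4 mod 4), so (2,4,8)→(2,0,6)
reduced (well bottom): (2,0,6) with a≤c, −a<b≤a
well minimum = a = 2

2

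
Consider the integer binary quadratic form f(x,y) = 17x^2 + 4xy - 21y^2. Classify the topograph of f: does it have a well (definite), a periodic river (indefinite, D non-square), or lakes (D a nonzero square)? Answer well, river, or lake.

D = b²−4ac = 4² − 4·17·(-21) = 1444
D = 38² is a perfect square ⇒ form factors over ℤ ⇒ lakes

lake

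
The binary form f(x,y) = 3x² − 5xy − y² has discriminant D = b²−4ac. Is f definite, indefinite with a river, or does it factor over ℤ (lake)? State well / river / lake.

D = b²−4ac = (-5)² − 4·3·(-1) = 37
D > 0 non-square ⇒ indefinite ⇒ periodic river

river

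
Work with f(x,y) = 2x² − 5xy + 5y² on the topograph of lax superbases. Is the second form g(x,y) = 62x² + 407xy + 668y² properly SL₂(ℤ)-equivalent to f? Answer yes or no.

D₁ = -15, D₂ = -15
f: translate: b→-1 (≡-5 mod 4), so (2,-5,5)→(2,-1,2)
f: flip: (2,-1,2)→(2,1,2)
f: reduced (well bottom): (2,1,2) with a≤c, −a<b≤a
g: translate: b→35 (≡407 mod 124), so (62,407,668)→(62,35,5)
g: flip: (62,35,5)→(5,-35,62)
g: translate: b→5 (≡-35 mod 10), so (5,-35,62)→(5,5,2)
g: flip: (5,5,2)→(2,-5,5)
g: translate: b→-1 (≡-5 mod 4), so (2,-5,5)→(2,-1,2)
g: flip: (2,-1,2)→(2,1,2)
g: reduced (well bottom): (2,1,2) with a≤c, −a<b≤a
reduced forms (2, 1, 2) vs (2, 1, 2) ⇒ equivalent

yes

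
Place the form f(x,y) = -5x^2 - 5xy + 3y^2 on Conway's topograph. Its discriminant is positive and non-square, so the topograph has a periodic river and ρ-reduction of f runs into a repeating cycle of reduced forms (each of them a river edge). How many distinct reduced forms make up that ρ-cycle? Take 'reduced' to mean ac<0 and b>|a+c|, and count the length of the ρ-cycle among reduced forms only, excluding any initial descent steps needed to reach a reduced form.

D = 85, ⌊√D⌋ = 9
descent: ρ → (3,5,-5)  [lands on river]
river: ρ → (-5,5,3)
river: ρ → (3,7,-3)
river: ρ → (-3,5,5)
river: ρ → (5,5,-3)
river: ρ → (-3,7,3)
ρ-cycle length = 6 (tail of 1 descent step not counted)

6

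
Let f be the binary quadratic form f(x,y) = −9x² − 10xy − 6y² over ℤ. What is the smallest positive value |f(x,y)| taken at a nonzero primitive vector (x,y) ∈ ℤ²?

translate: b→-8 (≡10 mod 18), so (9,10,6)→(9,-8,5)
flip: (9,-8,5)→(5,8,9)
translate: b→-2 (≡8 mod 10), so (5,8,9)→(5,-2,6)
reduced (well bottom): (5,-2,6) with a≤c, −a<b≤a
well minimum |f| = |-5| = 5 (negative-definite)

5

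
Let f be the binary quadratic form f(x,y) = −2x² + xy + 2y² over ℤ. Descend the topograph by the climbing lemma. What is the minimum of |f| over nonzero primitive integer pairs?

river: ρ → (2,3,-1)
river: ρ → (-1,3,2)
river: ρ → (2,1,-2)
river: ρ → (-2,3,1)
river: ρ → (1,3,-2)
river: ρ → (-2,1,2)
closes: descent 0, river 6
min |a| on river = 1

1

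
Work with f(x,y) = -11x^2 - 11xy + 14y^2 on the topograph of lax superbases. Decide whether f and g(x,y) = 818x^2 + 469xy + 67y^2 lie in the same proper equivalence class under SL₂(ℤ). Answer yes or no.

D₁ = 737, D₂ = 737
river cycle of f (length 18): (14, 11, -11), (-11, 11, 14), (14, 17, -8), (-8, 15, 16), (16, 17, -7), (-7, 25, 4), (4, 23, -13), (-13, 3, 14), (14, 25, -2), (-2, 27, 1), … (8 more)
river cycle of g (length 18): (14, 17, -8), (-8, 15, 16), (16, 17, -7), (-7, 25, 4), (4, 23, -13), (-13, 3, 14), (14, 25, -2), (-2, 27, 1), (1, 27, -2), (-2, 25, 14), … (8 more)
cycles coincide ⇒ equivalent

yes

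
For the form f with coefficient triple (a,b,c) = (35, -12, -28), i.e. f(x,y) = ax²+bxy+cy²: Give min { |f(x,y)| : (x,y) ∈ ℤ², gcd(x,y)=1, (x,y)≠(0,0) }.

descent: ρ → (-28,12,35)  [lands on river]
river: ρ → (35,58,-5)
river: ρ → (-5,62,11)
river: ρ → (11,48,-40)
river: ρ → (-40,32,19)
river: ρ → (19,44,-28)
closes: descent 1, river 6
min |a| on river = 5

5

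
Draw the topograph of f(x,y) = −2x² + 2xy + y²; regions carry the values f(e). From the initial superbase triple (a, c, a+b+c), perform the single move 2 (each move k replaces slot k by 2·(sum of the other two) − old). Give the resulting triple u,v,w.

start (-2,1,1) = (f(1,0),f(0,1),f(1,1))
replace slot 2: 2·((-2)+1) − 1 = -3 → (-2,-3,1)

-2,-3,1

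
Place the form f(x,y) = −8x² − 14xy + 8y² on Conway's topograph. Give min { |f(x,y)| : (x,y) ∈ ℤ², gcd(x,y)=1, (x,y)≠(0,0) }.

descent: ρ → (8,14,-8)  [lands on river]
river: ρ → (-8,18,4)
river: ρ → (4,14,-16)
river: ρ → (-16,18,2)
river: ρ → (2,18,-16)
river: ρ → (-16,14,4)
river: ρ → (4,18,-8)
river: ρ → (-8,14,8)
river: ρ → (8,18,-4)
river: ρ → (-4,14,16)
river: ρ → (16,18,-2)
river: ρ → (-2,18,16)
river: ρ → (16,14,-4)
river: ρ → (-4,18,8)
closes: descent 1, river 14
min |a| on river = 2

2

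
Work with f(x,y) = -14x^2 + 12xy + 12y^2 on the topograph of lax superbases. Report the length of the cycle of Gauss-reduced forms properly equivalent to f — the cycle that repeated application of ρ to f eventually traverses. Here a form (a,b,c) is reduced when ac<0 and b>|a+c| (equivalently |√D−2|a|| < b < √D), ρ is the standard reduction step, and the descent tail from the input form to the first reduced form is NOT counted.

D = 816, ⌊√D⌋ = 28
river: ρ → (12,12,-14)
river: ρ → (-14,16,10)
river: ρ → (10,24,-6)
river: ρ → (-6,24,10)
river: ρ → (10,16,-14)
river: ρ → (-14,12,12)
ρ-cycle length = 6 (tail of 0 descent steps not counted)

6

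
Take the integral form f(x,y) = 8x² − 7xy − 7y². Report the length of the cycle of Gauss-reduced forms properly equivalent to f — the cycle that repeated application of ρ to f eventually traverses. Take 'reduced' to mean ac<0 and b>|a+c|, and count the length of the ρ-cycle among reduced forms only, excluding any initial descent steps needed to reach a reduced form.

D = 273, ⌊√D⌋ = 16
descent: ρ → (-7,7,8)  [lands on river]
river: ρ → (8,9,-6)
river: ρ → (-6,15,2)
river: ρ → (2,13,-13)
river: ρ → (-13,13,2)
river: ρ → (2,15,-6)
river: ρ → (-6,9,8)
river: ρ → (8,7,-7)
ρ-cycle length = 8 (tail of 1 descent step not counted)

8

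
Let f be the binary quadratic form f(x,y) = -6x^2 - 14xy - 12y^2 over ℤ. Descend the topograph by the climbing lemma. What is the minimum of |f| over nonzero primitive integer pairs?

translate: b→2 (≡14 mod 12), so (6,14,12)→(6,2,4)
flip: (6,2,4)→(4,-2,6)
reduced (well bottom): (4,-2,6) with a≤c, −a<b≤a
well minimum |f| = |-4| = 4 (negative-definite)

4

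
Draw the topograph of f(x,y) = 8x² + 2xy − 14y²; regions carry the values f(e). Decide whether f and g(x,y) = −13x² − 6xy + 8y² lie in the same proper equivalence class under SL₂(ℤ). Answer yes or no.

D₁ = 452, D₂ = 452
river cycle of f (length 14): (8, 18, -4), (-4, 14, 16), (16, 18, -2), (-2, 18, 16), (16, 14, -4), (-4, 18, 8), (8, 14, -8), (-8, 18, 4), (4, 14, -16), (-16, 18, 2), … (4 more)
river cycle of g (length 18): (8, 6, -13), (-13, 20, 1), (1, 20, -13), (-13, 6, 8), (8, 10, -11), (-11, 12, 7), (7, 16, -7), (-7, 12, 11), (11, 10, -8), (-8, 6, 13), … (8 more)
cycles differ ⇒ inequivalent

no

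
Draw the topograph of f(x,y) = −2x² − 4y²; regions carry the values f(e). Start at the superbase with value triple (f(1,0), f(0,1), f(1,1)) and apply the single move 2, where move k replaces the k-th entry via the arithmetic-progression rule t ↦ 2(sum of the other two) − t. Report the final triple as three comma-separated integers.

start (-2,-4,-6) = (f(1,0),f(0,1),f(1,1))
replace slot 2: 2·((-2)+(-6)) − (-4) = -12 → (-2,-12,-6)

-2,-12,-6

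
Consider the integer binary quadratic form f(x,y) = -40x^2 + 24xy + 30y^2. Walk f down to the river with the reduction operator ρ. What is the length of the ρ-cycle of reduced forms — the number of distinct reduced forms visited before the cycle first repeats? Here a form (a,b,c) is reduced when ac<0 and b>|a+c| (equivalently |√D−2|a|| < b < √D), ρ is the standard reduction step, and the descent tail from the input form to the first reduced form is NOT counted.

D = 5376, ⌊√D⌋ = 73
river: ρ → (30,36,-34)
river: ρ → (-34,32,32)
river: ρ → (32,32,-34)
river: ρ → (-34,36,30)
river: ρ → (30,24,-40)
river: ρ → (-40,56,14)
river: ρ → (14,56,-40)
river: ρ → (-40,24,30)
ρ-cycle length = 8 (tail of 0 descent steps not counted)

8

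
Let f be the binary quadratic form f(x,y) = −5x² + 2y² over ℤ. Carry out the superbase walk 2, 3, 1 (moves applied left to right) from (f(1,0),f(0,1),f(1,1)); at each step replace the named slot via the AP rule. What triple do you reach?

start (-5,2,-3) = (f(1,0),f(0,1),f(1,1))
replace slot 2: 2·((-5)+(-3)) − 2 = -18 → (-5,-18,-3)
replace slot 3: 2·((-5)+(-18)) − (-3) = -43 → (-5,-18,-43)
replace slot 1: 2·((-18)+(-43)) − (-5) = -117 → (-117,-18,-43)

-117,-18,-43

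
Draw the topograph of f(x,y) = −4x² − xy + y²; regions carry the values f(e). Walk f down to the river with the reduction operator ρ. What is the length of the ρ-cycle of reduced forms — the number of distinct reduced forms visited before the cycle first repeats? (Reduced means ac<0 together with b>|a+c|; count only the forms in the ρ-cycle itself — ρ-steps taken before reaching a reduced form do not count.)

D = 17, ⌊√D⌋ = 4
descent: ρ → (1,3,-2)  [lands on river]
river: ρ → (-2,1,2)
river: ρ → (2,3,-1)
river: ρ → (-1,3,2)
river: ρ → (2,1,-2)
river: ρ → (-2,3,1)
ρ-cycle length = 6 (tail of 1 descent step not counted)

6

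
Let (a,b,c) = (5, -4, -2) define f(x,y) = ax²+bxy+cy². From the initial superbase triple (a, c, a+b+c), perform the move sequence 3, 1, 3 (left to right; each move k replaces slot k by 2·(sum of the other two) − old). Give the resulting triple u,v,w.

start (5,-2,-1) = (f(1,0),f(0,1),f(1,1))
replace slot 3: 2·(5+(-2)) − (-1) = 7 → (5,-2,7)
replace slot 1: 2·((-2)+7) − 5 = 5 → (5,-2,7)
replace slot 3: 2·(5+(-2)) − 7 = -1 → (5,-2,-1)

5,-2,-1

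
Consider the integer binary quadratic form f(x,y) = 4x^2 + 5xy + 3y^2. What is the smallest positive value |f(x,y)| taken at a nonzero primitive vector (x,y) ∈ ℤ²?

translate: b→-3 (≡5 mod 8), so (4,5,3)→(4,-3,2)
flip: (4,-3,2)→(2,3,4)
translate: b→-1 (≡3 mod 4), so (2,3,4)→(2,-1,3)
reduced (well bottom): (2,-1,3) with a≤c, −a<b≤a
well minimum = a = 2

2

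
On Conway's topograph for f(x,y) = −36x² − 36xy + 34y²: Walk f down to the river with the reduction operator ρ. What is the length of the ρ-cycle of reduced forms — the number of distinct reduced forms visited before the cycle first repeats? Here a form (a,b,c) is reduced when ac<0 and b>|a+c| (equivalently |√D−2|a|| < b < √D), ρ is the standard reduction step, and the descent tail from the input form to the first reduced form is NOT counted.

D = 6192, ⌊√D⌋ = 78
descent: ρ → (34,36,-36)  [lands on river]
river: ρ → (-36,36,34)
river: ρ → (34,32,-38)
river: ρ → (-38,44,28)
river: ρ → (28,68,-14)
river: ρ → (-14,72,18)
river: ρ → (18,72,-14)
river: ρ → (-14,68,28)
river: ρ → (28,44,-38)
river: ρ → (-38,32,34)
ρ-cycle length = 10 (tail of 1 descent step not counted)

10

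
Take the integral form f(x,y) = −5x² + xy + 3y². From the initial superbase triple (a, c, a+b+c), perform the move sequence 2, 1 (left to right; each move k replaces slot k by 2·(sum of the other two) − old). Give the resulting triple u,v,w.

start (-5,3,-1) = (f(1,0),f(0,1),f(1,1))
replace slot 2: 2·((-5)+(-1)) − 3 = -15 → (-5,-15,-1)
replace slot 1: 2·((-15)+(-1)) − (-5) = -27 → (-27,-15,-1)

-27,-15,-1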